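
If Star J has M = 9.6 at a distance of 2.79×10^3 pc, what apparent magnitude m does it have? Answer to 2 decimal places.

m = M + 5 log₁₀(d/10 pc) = 9.6 + 5 log₁₀(2.79×10^3/10)
  = 9.6 + 5 × 2.446 = 9.6 + 12.23 = 21.83.

21.83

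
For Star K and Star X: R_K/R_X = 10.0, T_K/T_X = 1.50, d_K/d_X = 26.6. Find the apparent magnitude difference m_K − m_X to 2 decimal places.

0.36

L_K/L_X = (10.0)²(1.50)⁴ = 506.2.
F_K/F_X = (L_K/L_X)/(d_K/d_X)² = 506.2/707.6 = 0.7155.
m_K − m_X = −2.5 log₁₀(0.7155) = 0.36.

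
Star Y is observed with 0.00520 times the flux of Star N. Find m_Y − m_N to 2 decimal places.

5.71

m_Y − m_N = −2.5 log₁₀(F_Y/F_N) = −2.5 log₁₀(0.00520) = −2.5 × (-2.284) = 5.710.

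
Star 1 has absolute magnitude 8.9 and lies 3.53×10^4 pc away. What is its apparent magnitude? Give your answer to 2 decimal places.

m = M + 5 log₁₀(d/10 pc) = 8.9 + 5 log₁₀(3.53×10^4/10)
  = 8.9 + 5 × 3.548 = 8.9 + 17.74 = 26.64.

26.64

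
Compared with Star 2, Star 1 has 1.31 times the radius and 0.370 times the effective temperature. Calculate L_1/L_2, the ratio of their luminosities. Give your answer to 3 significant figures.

0.0322

From the Stefan–Boltzmann law, L ∝ R²T⁴, so
L_1/L_2 = (R_1/R_2)² (T_1/T_2)⁴ = (1.31)² × (0.370)⁴ = 1.716 × 0.01874 = 0.03216.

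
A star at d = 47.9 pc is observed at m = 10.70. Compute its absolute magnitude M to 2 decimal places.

7.30

M = m − 5 log₁₀(d/10 pc) = 10.70 − 5 log₁₀(47.9/10)
  = 10.70 − 5 × 0.680 = 10.70 − 3.40 = 7.30.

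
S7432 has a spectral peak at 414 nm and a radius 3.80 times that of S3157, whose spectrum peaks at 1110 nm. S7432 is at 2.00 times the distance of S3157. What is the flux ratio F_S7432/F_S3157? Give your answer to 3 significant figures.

187

Wien's law: T_S7432/T_S3157 = λ_S3157/λ_S7432 = 1110/414 = 2.681.
L_S7432/L_S3157 = (R_S7432/R_S3157)²(T_S7432/T_S3157)⁴ = (3.80)²(2.681)⁴ = 746.2.
F_S7432/F_S3157 = (L_S7432/L_S3157)/(d_S7432/d_S3157)² = 746.2/(2.00)² = 186.6.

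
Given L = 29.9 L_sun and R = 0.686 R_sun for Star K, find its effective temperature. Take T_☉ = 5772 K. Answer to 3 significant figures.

T/T_☉ = (L/L_☉)^(1/4) / (R/R_☉)^(1/2)
T = 5772 × (29.9)^(1/4) / √(0.686) = 5772 × 2.338 / 0.8283 = 1.630×10^4 K.

1.63×10^4 K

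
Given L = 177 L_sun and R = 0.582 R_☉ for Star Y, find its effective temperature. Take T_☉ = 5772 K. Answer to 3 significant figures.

T/T_☉ = (L/L_☉)^(1/4) / (R/R_☉)^(1/2)
T = 5772 × (177)^(1/4) / √(0.582) = 5772 × 3.647 / 0.7629 = 2.760×10^4 K.

2.76×10^4 K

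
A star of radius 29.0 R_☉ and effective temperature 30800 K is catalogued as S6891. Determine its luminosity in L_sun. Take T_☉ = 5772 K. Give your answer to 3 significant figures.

L/L_☉ = (R/R_☉)² (T/T_☉)⁴ = (29.0)² × (30800/5772)⁴
       = 841.0 × (5.336)⁴ = 841.0 × 810.8 = 6.819×10^5.

6.82×10^5 L_sun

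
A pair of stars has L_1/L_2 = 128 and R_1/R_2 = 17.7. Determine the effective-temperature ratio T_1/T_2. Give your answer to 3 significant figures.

L ∝ R²T⁴ gives T ∝ (L/R²)^(1/4), so
T_1/T_2 = (128 / 17.7²)^(1/4) = (0.4086)^(1/4) = 0.7995.

0.799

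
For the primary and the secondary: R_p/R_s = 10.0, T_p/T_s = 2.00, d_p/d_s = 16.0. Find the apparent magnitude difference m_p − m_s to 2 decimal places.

L_p/L_s = (10.0)²(2.00)⁴ = 1600.
F_p/F_s = (L_p/L_s)/(d_p/d_s)² = 1600/256.0 = 6.250.
m_p − m_s = −2.5 log₁₀(6.250) = -1.99.

-1.99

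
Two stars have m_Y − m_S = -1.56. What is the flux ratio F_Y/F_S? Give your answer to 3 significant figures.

4.21

F_Y/F_S = 10^(−(m_Y − m_S)/2.5) = 10^(1.56/2.5) = 10^0.624 = 4.207.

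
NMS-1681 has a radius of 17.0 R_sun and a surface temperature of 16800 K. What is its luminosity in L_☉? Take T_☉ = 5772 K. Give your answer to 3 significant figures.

2.07×10^4 L_☉

L/L_☉ = (R/R_☉)² (T/T_☉)⁴ = (17.0)² × (16800/5772)⁴
       = 289.0 × (2.911)⁴ = 289.0 × 71.77 = 2.074×10^4.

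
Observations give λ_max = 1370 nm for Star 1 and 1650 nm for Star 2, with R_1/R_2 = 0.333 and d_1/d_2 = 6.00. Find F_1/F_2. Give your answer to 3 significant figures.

0.00648

Wien's law: T_1/T_2 = λ_2/λ_1 = 1650/1370 = 1.204.
L_1/L_2 = (R_1/R_2)²(T_1/T_2)⁴ = (0.333)²(1.204)⁴ = 0.2333.
F_1/F_2 = (L_1/L_2)/(d_1/d_2)² = 0.2333/(6.00)² = 0.006481.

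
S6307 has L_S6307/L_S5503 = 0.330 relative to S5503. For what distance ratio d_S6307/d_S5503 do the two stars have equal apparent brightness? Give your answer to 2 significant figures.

Equal flux requires L_S6307/d_S6307² = L_S5503/d_S5503², so d_S6307/d_S5503 = √(L_S6307/L_S5503)
= √(0.330) = 0.5745.

0.57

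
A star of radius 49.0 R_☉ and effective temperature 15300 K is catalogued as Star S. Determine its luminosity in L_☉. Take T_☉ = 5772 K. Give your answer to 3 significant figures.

1.19×10^5 L_☉

L/L_☉ = (R/R_☉)² (T/T_☉)⁴ = (49.0)² × (15300/5772)⁴
       = 2401 × (2.651)⁴ = 2401 × 49.37 = 1.185×10^5.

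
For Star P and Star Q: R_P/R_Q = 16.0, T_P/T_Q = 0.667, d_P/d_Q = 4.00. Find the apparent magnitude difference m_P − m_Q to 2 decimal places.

L_P/L_Q = (16.0)²(0.667)⁴ = 50.67.
F_P/F_Q = (L_P/L_Q)/(d_P/d_Q)² = 50.67/16.00 = 3.167.
m_P − m_Q = −2.5 log₁₀(3.167) = -1.25.

-1.25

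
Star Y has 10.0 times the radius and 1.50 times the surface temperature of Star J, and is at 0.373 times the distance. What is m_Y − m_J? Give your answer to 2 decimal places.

L_Y/L_J = (10.0)²(1.50)⁴ = 506.2.
F_Y/F_J = (L_Y/L_J)/(d_Y/d_J)² = 506.2/0.1391 = 3639.
m_Y − m_J = −2.5 log₁₀(3639) = -8.90.

-8.90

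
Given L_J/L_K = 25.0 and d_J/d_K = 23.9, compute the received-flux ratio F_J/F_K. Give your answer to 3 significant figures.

0.0438

F = L/(4πd²), so F_J/F_K = (L_J/L_K) / (d_J/d_K)²
= 25.0 / (23.9)² = 25.0 / 571.2 = 0.04377.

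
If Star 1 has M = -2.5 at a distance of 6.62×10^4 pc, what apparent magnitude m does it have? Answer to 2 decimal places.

m = M + 5 log₁₀(d/10 pc) = -2.5 + 5 log₁₀(6.62×10^4/10)
  = -2.5 + 5 × 3.821 = -2.5 + 19.10 = 16.60.

16.60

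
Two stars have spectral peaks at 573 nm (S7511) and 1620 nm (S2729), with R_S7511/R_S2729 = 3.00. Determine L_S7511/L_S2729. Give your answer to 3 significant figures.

575

Wien's law gives T ∝ 1/λ_max, so T_S7511/T_S2729 = λ_S2729/λ_S7511 = 1620/573 = 2.827.
Then L ∝ R²T⁴ gives L_S7511/L_S2729 = (3.00)² × (2.827)⁴ = 9.000 × 63.89 = 575.0.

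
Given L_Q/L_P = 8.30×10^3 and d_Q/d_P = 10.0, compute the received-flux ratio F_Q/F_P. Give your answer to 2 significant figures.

83

F = L/(4πd²), so F_Q/F_P = (L_Q/L_P) / (d_Q/d_P)²
= 8.30×10^3 / (10.0)² = 8.30×10^3 / 100.0 = 83.00.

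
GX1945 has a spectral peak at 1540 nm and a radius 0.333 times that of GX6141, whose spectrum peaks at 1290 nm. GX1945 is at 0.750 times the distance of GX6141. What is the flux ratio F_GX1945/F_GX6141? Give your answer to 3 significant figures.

0.0971

Wien's law: T_GX1945/T_GX6141 = λ_GX6141/λ_GX1945 = 1290/1540 = 0.8377.
L_GX1945/L_GX6141 = (R_GX1945/R_GX6141)²(T_GX1945/T_GX6141)⁴ = (0.333)²(0.8377)⁴ = 0.05460.
F_GX1945/F_GX6141 = (L_GX1945/L_GX6141)/(d_GX1945/d_GX6141)² = 0.05460/(0.750)² = 0.09706.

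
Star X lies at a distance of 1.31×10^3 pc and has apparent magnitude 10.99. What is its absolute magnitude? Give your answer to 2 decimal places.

0.40

M = m − 5 log₁₀(d/10 pc) = 10.99 − 5 log₁₀(1.31×10^3/10)
  = 10.99 − 5 × 2.117 = 10.99 − 10.59 = 0.40.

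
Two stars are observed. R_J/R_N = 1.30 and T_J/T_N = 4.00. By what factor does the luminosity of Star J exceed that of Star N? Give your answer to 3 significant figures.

433

From the Stefan–Boltzmann law, L ∝ R²T⁴, so
L_J/L_N = (R_J/R_N)² (T_J/T_N)⁴ = (1.30)² × (4.00)⁴ = 1.690 × 256.0 = 432.6.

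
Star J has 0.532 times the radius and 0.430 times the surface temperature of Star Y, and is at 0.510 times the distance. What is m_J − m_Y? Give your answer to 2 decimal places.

L_J/L_Y = (0.532)²(0.430)⁴ = 0.009676.
F_J/F_Y = (L_J/L_Y)/(d_J/d_Y)² = 0.009676/0.2601 = 0.03720.
m_J − m_Y = −2.5 log₁₀(0.03720) = 3.57.

3.57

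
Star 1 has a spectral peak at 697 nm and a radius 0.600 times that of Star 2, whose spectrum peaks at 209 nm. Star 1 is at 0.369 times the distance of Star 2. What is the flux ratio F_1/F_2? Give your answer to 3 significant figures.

0.0214

Wien's law: T_1/T_2 = λ_2/λ_1 = 209/697 = 0.2999.
L_1/L_2 = (R_1/R_2)²(T_1/T_2)⁴ = (0.600)²(0.2999)⁴ = 0.002910.
F_1/F_2 = (L_1/L_2)/(d_1/d_2)² = 0.002910/(0.369)² = 0.02137.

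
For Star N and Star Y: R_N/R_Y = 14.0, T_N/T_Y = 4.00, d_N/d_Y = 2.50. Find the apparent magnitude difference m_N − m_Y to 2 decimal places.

L_N/L_Y = (14.0)²(4.00)⁴ = 5.018×10^4.
F_N/F_Y = (L_N/L_Y)/(d_N/d_Y)² = 5.018×10^4/6.250 = 8028.
m_N − m_Y = −2.5 log₁₀(8028) = -9.76.

-9.76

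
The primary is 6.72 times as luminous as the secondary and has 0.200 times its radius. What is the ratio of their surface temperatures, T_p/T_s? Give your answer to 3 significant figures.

L ∝ R²T⁴ gives T ∝ (L/R²)^(1/4), so
T_p/T_s = (6.72 / 0.200²)^(1/4) = (168.0)^(1/4) = 3.600.

3.60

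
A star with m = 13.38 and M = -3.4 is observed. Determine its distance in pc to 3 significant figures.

2.27×10^4 pc

m − M = 5 log₁₀(d/10 pc)
13.38 − (-3.4) = 16.78 = 5 log₁₀(d/10)
d = 10 × 10^(16.78/5) = 10 × 10^3.356 = 2.270×10^4 pc.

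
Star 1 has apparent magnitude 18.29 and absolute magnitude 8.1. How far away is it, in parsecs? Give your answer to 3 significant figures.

1.09×10^3 pc

m − M = 5 log₁₀(d/10 pc)
18.29 − (8.1) = 10.19 = 5 log₁₀(d/10)
d = 10 × 10^(10.19/5) = 10 × 10^2.038 = 1091 pc.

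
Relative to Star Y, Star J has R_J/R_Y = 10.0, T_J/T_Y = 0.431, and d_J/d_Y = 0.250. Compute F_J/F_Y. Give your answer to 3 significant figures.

55.2

L_J/L_Y = (R_J/R_Y)²(T_J/T_Y)⁴ = (10.0)² × (0.431)⁴ = 3.451.
F_J/F_Y = (L_J/L_Y)/(d_J/d_Y)² = 3.451 / (0.250)² = 55.21.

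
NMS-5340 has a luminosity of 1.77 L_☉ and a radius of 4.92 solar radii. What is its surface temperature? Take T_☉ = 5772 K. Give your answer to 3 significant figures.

3.00×10^3 K

T/T_☉ = (L/L_☉)^(1/4) / (R/R_☉)^(1/2)
T = 5772 × (1.77)^(1/4) / √(4.92) = 5772 × 1.153 / 2.218 = 3001 K.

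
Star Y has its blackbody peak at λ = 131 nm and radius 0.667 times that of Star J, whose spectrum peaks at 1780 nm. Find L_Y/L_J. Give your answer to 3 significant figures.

1.52×10^4

Wien's law gives T ∝ 1/λ_max, so T_Y/T_J = λ_J/λ_Y = 1780/131 = 13.59.
Then L ∝ R²T⁴ gives L_Y/L_J = (0.667)² × (13.59)⁴ = 0.4449 × 3.409×10^4 = 1.517×10^4.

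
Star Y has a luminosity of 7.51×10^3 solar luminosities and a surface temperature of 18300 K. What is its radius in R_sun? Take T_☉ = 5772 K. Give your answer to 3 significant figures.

8.62 R_sun

R/R_☉ = √(L/L_☉) / (T/T_☉)² = √(7.51×10^3) / (3.170)²
       = 86.66 / 10.05 = 8.621.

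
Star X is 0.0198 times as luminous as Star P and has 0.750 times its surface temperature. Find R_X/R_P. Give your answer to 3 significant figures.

0.250

L ∝ R²T⁴ gives R ∝ √L / T², so
R_X/R_P = √(0.0198) / (0.750)² = 0.1407 / 0.5625 = 0.2502.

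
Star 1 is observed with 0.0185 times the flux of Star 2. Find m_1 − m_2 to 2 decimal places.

m_1 − m_2 = −2.5 log₁₀(F_1/F_2) = −2.5 log₁₀(0.0185) = −2.5 × (-1.733) = 4.332.

4.33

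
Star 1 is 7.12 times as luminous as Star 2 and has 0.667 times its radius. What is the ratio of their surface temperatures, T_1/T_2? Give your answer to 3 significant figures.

L ∝ R²T⁴ gives T ∝ (L/R²)^(1/4), so
T_1/T_2 = (7.12 / 0.667²)^(1/4) = (16.00)^(1/4) = 2.000.

2.00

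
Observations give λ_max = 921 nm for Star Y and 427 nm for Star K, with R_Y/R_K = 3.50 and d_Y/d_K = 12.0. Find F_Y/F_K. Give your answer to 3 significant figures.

Wien's law: T_Y/T_K = λ_K/λ_Y = 427/921 = 0.4636.
L_Y/L_K = (R_Y/R_K)²(T_Y/T_K)⁴ = (3.50)²(0.4636)⁴ = 0.5660.
F_Y/F_K = (L_Y/L_K)/(d_Y/d_K)² = 0.5660/(12.0)² = 0.003930.

0.00393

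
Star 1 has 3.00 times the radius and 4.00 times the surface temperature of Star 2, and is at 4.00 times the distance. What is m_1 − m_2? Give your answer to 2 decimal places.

L_1/L_2 = (3.00)²(4.00)⁴ = 2304.
F_1/F_2 = (L_1/L_2)/(d_1/d_2)² = 2304/16.00 = 144.0.
m_1 − m_2 = −2.5 log₁₀(144.0) = -5.40.

-5.40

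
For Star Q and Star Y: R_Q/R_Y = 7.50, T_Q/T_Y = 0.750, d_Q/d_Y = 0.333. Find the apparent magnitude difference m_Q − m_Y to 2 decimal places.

L_Q/L_Y = (7.50)²(0.750)⁴ = 17.80.
F_Q/F_Y = (L_Q/L_Y)/(d_Q/d_Y)² = 17.80/0.1109 = 160.5.
m_Q − m_Y = −2.5 log₁₀(160.5) = -5.51.

-5.51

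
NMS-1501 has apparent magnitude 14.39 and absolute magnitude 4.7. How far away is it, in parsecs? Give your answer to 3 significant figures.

m − M = 5 log₁₀(d/10 pc)
14.39 − (4.7) = 9.69 = 5 log₁₀(d/10)
d = 10 × 10^(9.69/5) = 10 × 10^1.938 = 867.0 pc.

867 pc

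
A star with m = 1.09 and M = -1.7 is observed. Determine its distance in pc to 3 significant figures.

36.1 pc

m − M = 5 log₁₀(d/10 pc)
1.09 − (-1.7) = 2.79 = 5 log₁₀(d/10)
d = 10 × 10^(2.79/5) = 10 × 10^0.558 = 36.14 pc.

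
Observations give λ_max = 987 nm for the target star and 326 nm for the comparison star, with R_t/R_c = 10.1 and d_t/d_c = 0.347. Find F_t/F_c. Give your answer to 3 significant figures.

10.1

Wien's law: T_t/T_c = λ_c/λ_t = 326/987 = 0.3303.
L_t/L_c = (R_t/R_c)²(T_t/T_c)⁴ = (10.1)²(0.3303)⁴ = 1.214.
F_t/F_c = (L_t/L_c)/(d_t/d_c)² = 1.214/(0.347)² = 10.08.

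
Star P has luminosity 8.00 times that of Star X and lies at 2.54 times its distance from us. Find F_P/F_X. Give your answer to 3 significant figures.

F = L/(4πd²), so F_P/F_X = (L_P/L_X) / (d_P/d_X)²
= 8.00 / (2.54)² = 8.00 / 6.452 = 1.240.

1.24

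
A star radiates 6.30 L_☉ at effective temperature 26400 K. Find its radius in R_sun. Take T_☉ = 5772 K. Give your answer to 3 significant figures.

0.120 R_sun

R/R_☉ = √(L/L_☉) / (T/T_☉)² = √(6.30) / (4.574)²
       = 2.510 / 20.92 = 0.1200.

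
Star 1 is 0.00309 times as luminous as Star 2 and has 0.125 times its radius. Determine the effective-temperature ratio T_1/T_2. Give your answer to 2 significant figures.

L ∝ R²T⁴ gives T ∝ (L/R²)^(1/4), so
T_1/T_2 = (0.00309 / 0.125²)^(1/4) = (0.1978)^(1/4) = 0.6669.

0.67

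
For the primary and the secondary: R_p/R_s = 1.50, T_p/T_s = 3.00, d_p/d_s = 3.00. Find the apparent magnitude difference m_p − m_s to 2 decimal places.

L_p/L_s = (1.50)²(3.00)⁴ = 182.2.
F_p/F_s = (L_p/L_s)/(d_p/d_s)² = 182.2/9.000 = 20.25.
m_p − m_s = −2.5 log₁₀(20.25) = -3.27.

-3.27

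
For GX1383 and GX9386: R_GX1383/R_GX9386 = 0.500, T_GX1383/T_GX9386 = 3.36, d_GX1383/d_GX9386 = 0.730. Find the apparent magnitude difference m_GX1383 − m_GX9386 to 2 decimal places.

-4.44

L_GX1383/L_GX9386 = (0.500)²(3.36)⁴ = 31.86.
F_GX1383/F_GX9386 = (L_GX1383/L_GX9386)/(d_GX1383/d_GX9386)² = 31.86/0.5329 = 59.79.
m_GX1383 − m_GX9386 = −2.5 log₁₀(59.79) = -4.44.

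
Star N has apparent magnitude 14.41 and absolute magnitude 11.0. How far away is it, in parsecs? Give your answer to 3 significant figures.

m − M = 5 log₁₀(d/10 pc)
14.41 − (11.0) = 3.41 = 5 log₁₀(d/10)
d = 10 × 10^(3.41/5) = 10 × 10^0.682 = 48.08 pc.

48.1 pc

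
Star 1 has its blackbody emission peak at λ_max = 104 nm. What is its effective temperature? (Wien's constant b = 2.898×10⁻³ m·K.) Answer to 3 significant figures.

T = b/λ_max = 2.898×10⁻³ / (104×10⁻⁹) = 2.787×10^4 K.

2.79×10^4 K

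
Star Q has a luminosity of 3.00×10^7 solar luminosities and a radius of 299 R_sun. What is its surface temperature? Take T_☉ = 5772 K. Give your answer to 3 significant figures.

2.47×10^4 K

T/T_☉ = (L/L_☉)^(1/4) / (R/R_☉)^(1/2)
T = 5772 × (3.00×10^7)^(1/4) / √(299) = 5772 × 74.01 / 17.29 = 2.470×10^4 K.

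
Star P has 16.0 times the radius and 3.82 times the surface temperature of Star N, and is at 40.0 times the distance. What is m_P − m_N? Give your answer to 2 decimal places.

-3.83

L_P/L_N = (16.0)²(3.82)⁴ = 5.451×10^4.
F_P/F_N = (L_P/L_N)/(d_P/d_N)² = 5.451×10^4/1600 = 34.07.
m_P − m_N = −2.5 log₁₀(34.07) = -3.83.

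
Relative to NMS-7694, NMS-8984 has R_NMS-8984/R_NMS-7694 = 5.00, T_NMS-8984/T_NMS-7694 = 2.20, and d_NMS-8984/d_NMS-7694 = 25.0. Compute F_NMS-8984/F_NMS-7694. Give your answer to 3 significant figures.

L_NMS-8984/L_NMS-7694 = (R_NMS-8984/R_NMS-7694)²(T_NMS-8984/T_NMS-7694)⁴ = (5.00)² × (2.20)⁴ = 585.6.
F_NMS-8984/F_NMS-7694 = (L_NMS-8984/L_NMS-7694)/(d_NMS-8984/d_NMS-7694)² = 585.6 / (25.0)² = 0.9370.

0.937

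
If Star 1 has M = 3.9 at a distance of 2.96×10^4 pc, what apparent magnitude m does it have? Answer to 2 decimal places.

m = M + 5 log₁₀(d/10 pc) = 3.9 + 5 log₁₀(2.96×10^4/10)
  = 3.9 + 5 × 3.471 = 3.9 + 17.36 = 21.26.

21.26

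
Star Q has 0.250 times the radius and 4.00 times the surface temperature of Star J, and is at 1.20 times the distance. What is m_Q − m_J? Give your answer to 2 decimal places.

L_Q/L_J = (0.250)²(4.00)⁴ = 16.00.
F_Q/F_J = (L_Q/L_J)/(d_Q/d_J)² = 16.00/1.440 = 11.11.
m_Q − m_J = −2.5 log₁₀(11.11) = -2.61.

-2.61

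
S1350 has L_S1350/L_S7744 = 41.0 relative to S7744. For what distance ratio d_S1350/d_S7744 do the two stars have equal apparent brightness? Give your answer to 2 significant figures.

6.4

Equal flux requires L_S1350/d_S1350² = L_S7744/d_S7744², so d_S1350/d_S7744 = √(L_S1350/L_S7744)
= √(41.0) = 6.403.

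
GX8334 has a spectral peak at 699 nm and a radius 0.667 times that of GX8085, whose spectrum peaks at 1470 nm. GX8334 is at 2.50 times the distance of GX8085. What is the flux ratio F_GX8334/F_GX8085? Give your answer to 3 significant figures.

Wien's law: T_GX8334/T_GX8085 = λ_GX8085/λ_GX8334 = 1470/699 = 2.103.
L_GX8334/L_GX8085 = (R_GX8334/R_GX8085)²(T_GX8334/T_GX8085)⁴ = (0.667)²(2.103)⁴ = 8.702.
F_GX8334/F_GX8085 = (L_GX8334/L_GX8085)/(d_GX8334/d_GX8085)² = 8.702/(2.50)² = 1.392.

1.39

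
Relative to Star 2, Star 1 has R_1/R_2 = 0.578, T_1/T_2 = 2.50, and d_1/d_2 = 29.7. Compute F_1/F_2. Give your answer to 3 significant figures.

L_1/L_2 = (R_1/R_2)²(T_1/T_2)⁴ = (0.578)² × (2.50)⁴ = 13.05.
F_1/F_2 = (L_1/L_2)/(d_1/d_2)² = 13.05 / (29.7)² = 0.01479.

0.0148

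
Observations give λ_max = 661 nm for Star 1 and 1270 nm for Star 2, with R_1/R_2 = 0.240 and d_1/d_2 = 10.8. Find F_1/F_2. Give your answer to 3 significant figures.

0.00673

Wien's law: T_1/T_2 = λ_2/λ_1 = 1270/661 = 1.921.
L_1/L_2 = (R_1/R_2)²(T_1/T_2)⁴ = (0.240)²(1.921)⁴ = 0.7849.
F_1/F_2 = (L_1/L_2)/(d_1/d_2)² = 0.7849/(10.8)² = 0.006730.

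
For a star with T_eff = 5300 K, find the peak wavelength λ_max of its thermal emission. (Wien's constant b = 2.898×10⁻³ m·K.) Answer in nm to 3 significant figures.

547 nm

λ_max = b/T = 2.898×10⁻³ / 5300 = 5.47×10^-7 m = 546.8 nm.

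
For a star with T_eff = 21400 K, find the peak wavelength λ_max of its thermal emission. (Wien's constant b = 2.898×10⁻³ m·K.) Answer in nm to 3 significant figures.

135 nm

λ_max = b/T = 2.898×10⁻³ / 21400 = 1.35×10^-7 m = 135.4 nm.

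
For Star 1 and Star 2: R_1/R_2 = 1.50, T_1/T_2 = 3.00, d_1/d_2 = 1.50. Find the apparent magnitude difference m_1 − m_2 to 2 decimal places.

-4.77

L_1/L_2 = (1.50)²(3.00)⁴ = 182.2.
F_1/F_2 = (L_1/L_2)/(d_1/d_2)² = 182.2/2.250 = 81.00.
m_1 − m_2 = −2.5 log₁₀(81.00) = -4.77.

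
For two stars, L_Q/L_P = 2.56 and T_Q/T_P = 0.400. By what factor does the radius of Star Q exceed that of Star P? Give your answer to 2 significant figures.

L ∝ R²T⁴ gives R ∝ √L / T², so
R_Q/R_P = √(2.56) / (0.400)² = 1.600 / 0.1600 = 10.00.

10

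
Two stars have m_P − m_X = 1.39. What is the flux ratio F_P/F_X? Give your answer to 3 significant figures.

F_P/F_X = 10^(−(m_P − m_X)/2.5) = 10^(-1.39/2.5) = 10^-0.556 = 0.2780.

0.278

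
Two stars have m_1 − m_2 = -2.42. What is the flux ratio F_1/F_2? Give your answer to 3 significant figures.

F_1/F_2 = 10^(−(m_1 − m_2)/2.5) = 10^(2.42/2.5) = 10^0.968 = 9.290.

9.29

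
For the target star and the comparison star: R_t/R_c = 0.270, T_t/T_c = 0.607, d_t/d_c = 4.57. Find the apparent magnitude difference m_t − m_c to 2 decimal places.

8.31

L_t/L_c = (0.270)²(0.607)⁴ = 0.009897.
F_t/F_c = (L_t/L_c)/(d_t/d_c)² = 0.009897/20.88 = 4.739×10^-4.
m_t − m_c = −2.5 log₁₀(4.739×10^-4) = 8.31.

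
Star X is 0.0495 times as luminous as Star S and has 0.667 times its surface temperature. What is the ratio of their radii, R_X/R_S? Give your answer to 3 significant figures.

L ∝ R²T⁴ gives R ∝ √L / T², so
R_X/R_S = √(0.0495) / (0.667)² = 0.2225 / 0.4449 = 0.5001.

0.500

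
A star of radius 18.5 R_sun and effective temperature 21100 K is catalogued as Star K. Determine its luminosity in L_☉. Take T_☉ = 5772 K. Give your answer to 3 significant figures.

6.11×10^4 L_☉

L/L_☉ = (R/R_☉)² (T/T_☉)⁴ = (18.5)² × (21100/5772)⁴
       = 342.2 × (3.656)⁴ = 342.2 × 178.6 = 6.112×10^4.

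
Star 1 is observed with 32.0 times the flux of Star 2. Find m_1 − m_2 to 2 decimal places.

-3.76

m_1 − m_2 = −2.5 log₁₀(F_1/F_2) = −2.5 log₁₀(32.0) = −2.5 × (1.505) = -3.763.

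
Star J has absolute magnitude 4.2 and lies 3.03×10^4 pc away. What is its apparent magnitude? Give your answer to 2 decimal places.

21.61

m = M + 5 log₁₀(d/10 pc) = 4.2 + 5 log₁₀(3.03×10^4/10)
  = 4.2 + 5 × 3.481 = 4.2 + 17.41 = 21.61.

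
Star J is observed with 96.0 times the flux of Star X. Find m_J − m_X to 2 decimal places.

-4.96

m_J − m_X = −2.5 log₁₀(F_J/F_X) = −2.5 log₁₀(96.0) = −2.5 × (1.982) = -4.956.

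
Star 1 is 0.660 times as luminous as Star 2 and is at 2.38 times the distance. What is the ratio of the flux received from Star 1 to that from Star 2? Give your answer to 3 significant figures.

F = L/(4πd²), so F_1/F_2 = (L_1/L_2) / (d_1/d_2)²
= 0.660 / (2.38)² = 0.660 / 5.664 = 0.1165.

0.117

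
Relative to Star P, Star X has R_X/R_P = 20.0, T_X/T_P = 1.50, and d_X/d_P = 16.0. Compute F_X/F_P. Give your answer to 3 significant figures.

L_X/L_P = (R_X/R_P)²(T_X/T_P)⁴ = (20.0)² × (1.50)⁴ = 2025.
F_X/F_P = (L_X/L_P)/(d_X/d_P)² = 2025 / (16.0)² = 7.910.

7.91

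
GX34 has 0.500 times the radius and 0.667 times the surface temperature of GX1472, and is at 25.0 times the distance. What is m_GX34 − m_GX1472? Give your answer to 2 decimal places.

L_GX34/L_GX1472 = (0.500)²(0.667)⁴ = 0.04948.
F_GX34/F_GX1472 = (L_GX34/L_GX1472)/(d_GX34/d_GX1472)² = 0.04948/625.0 = 7.917×10^-5.
m_GX34 − m_GX1472 = −2.5 log₁₀(7.917×10^-5) = 10.25.

10.25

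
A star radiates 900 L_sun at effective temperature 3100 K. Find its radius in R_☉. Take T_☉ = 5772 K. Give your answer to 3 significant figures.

104 R_☉

R/R_☉ = √(L/L_☉) / (T/T_☉)² = √(900) / (0.5371)²
       = 30.00 / 0.2885 = 104.0.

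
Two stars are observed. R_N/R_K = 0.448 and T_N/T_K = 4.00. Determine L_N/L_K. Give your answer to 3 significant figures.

51.4

From the Stefan–Boltzmann law, L ∝ R²T⁴, so
L_N/L_K = (R_N/R_K)² (T_N/T_K)⁴ = (0.448)² × (4.00)⁴ = 0.2007 × 256.0 = 51.38.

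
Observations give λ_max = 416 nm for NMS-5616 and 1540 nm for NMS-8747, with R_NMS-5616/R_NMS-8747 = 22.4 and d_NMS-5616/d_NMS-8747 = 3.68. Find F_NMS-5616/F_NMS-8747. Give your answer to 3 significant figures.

Wien's law: T_NMS-5616/T_NMS-8747 = λ_NMS-8747/λ_NMS-5616 = 1540/416 = 3.702.
L_NMS-5616/L_NMS-8747 = (R_NMS-5616/R_NMS-8747)²(T_NMS-5616/T_NMS-8747)⁴ = (22.4)²(3.702)⁴ = 9.423×10^4.
F_NMS-5616/F_NMS-8747 = (L_NMS-5616/L_NMS-8747)/(d_NMS-5616/d_NMS-8747)² = 9.423×10^4/(3.68)² = 6958.

6.96×10^3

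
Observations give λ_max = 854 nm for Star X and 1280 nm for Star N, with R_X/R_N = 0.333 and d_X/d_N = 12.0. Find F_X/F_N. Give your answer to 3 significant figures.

0.00389

Wien's law: T_X/T_N = λ_N/λ_X = 1280/854 = 1.499.
L_X/L_N = (R_X/R_N)²(T_X/T_N)⁴ = (0.333)²(1.499)⁴ = 0.5596.
F_X/F_N = (L_X/L_N)/(d_X/d_N)² = 0.5596/(12.0)² = 0.003886.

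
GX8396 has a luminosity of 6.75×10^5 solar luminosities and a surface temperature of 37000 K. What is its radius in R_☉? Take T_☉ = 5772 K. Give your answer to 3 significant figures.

R/R_☉ = √(L/L_☉) / (T/T_☉)² = √(6.75×10^5) / (6.410)²
       = 821.6 / 41.09 = 19.99.

20.0 R_☉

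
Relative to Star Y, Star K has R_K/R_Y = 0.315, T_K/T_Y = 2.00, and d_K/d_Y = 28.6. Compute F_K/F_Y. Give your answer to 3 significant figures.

0.00194

L_K/L_Y = (R_K/R_Y)²(T_K/T_Y)⁴ = (0.315)² × (2.00)⁴ = 1.588.
F_K/F_Y = (L_K/L_Y)/(d_K/d_Y)² = 1.588 / (28.6)² = 0.001941.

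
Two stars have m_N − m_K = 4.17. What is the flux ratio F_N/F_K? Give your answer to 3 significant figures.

F_N/F_K = 10^(−(m_N − m_K)/2.5) = 10^(-4.17/2.5) = 10^-1.668 = 0.02148.

0.0215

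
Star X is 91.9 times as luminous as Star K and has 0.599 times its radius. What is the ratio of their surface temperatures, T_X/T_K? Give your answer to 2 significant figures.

4.0

L ∝ R²T⁴ gives T ∝ (L/R²)^(1/4), so
T_X/T_K = (91.9 / 0.599²)^(1/4) = (256.1)^(1/4) = 4.001.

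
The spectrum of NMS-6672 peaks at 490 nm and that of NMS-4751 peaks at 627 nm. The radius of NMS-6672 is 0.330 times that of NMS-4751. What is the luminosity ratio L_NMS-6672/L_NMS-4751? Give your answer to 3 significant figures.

0.292

Wien's law gives T ∝ 1/λ_max, so T_NMS-6672/T_NMS-4751 = λ_NMS-4751/λ_NMS-6672 = 627/490 = 1.280.
Then L ∝ R²T⁴ gives L_NMS-6672/L_NMS-4751 = (0.330)² × (1.280)⁴ = 0.1089 × 2.681 = 0.2920.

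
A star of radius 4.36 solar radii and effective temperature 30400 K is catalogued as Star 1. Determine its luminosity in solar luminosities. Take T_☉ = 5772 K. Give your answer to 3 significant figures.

L/L_☉ = (R/R_☉)² (T/T_☉)⁴ = (4.36)² × (30400/5772)⁴
       = 19.01 × (5.267)⁴ = 19.01 × 769.5 = 1.463×10^4.

1.46×10^4 solar luminosities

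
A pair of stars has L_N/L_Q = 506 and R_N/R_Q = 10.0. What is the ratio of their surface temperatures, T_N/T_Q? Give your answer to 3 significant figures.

1.50

L ∝ R²T⁴ gives T ∝ (L/R²)^(1/4), so
T_N/T_Q = (506 / 10.0²)^(1/4) = (5.060)^(1/4) = 1.500.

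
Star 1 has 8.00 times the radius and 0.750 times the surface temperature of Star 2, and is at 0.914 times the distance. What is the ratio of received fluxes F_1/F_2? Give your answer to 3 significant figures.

24.2

L_1/L_2 = (R_1/R_2)²(T_1/T_2)⁴ = (8.00)² × (0.750)⁴ = 20.25.
F_1/F_2 = (L_1/L_2)/(d_1/d_2)² = 20.25 / (0.914)² = 24.24.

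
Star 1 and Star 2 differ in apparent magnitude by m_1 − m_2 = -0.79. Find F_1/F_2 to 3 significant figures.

F_1/F_2 = 10^(−(m_1 − m_2)/2.5) = 10^(0.79/2.5) = 10^0.316 = 2.070.

2.07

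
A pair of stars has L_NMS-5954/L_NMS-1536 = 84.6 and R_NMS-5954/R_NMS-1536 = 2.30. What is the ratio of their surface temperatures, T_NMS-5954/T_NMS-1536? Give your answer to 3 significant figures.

2.00

L ∝ R²T⁴ gives T ∝ (L/R²)^(1/4), so
T_NMS-5954/T_NMS-1536 = (84.6 / 2.30²)^(1/4) = (15.99)^(1/4) = 2.000.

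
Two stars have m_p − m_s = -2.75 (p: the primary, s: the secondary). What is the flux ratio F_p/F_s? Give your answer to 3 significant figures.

12.6

F_p/F_s = 10^(−(m_p − m_s)/2.5) = 10^(2.75/2.5) = 10^1.100 = 12.59.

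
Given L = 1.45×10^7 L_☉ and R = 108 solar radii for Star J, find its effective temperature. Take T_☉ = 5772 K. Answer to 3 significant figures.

T/T_☉ = (L/L_☉)^(1/4) / (R/R_☉)^(1/2)
T = 5772 × (1.45×10^7)^(1/4) / √(108) = 5772 × 61.71 / 10.39 = 3.427×10^4 K.

3.43×10^4 K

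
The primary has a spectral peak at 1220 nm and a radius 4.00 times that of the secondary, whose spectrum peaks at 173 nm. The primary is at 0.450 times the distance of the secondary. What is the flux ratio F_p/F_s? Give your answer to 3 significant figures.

Wien's law: T_p/T_s = λ_s/λ_p = 173/1220 = 0.1418.
L_p/L_s = (R_p/R_s)²(T_p/T_s)⁴ = (4.00)²(0.1418)⁴ = 0.006469.
F_p/F_s = (L_p/L_s)/(d_p/d_s)² = 0.006469/(0.450)² = 0.03195.

0.0319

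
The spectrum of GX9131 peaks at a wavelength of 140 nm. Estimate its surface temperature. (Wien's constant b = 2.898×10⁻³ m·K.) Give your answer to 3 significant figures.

T = b/λ_max = 2.898×10⁻³ / (140×10⁻⁹) = 2.070×10^4 K.

2.07×10^4 K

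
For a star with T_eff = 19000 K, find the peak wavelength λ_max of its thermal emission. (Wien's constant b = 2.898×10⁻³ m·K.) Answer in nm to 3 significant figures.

153 nm

λ_max = b/T = 2.898×10⁻³ / 19000 = 1.53×10^-7 m = 152.5 nm.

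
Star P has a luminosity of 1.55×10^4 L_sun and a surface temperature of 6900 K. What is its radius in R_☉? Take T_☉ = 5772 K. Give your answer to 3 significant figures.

R/R_☉ = √(L/L_☉) / (T/T_☉)² = √(1.55×10^4) / (1.195)²
       = 124.5 / 1.429 = 87.12.

87.1 R_☉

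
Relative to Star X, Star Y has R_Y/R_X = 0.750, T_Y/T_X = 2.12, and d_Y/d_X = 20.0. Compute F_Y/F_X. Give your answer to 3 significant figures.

L_Y/L_X = (R_Y/R_X)²(T_Y/T_X)⁴ = (0.750)² × (2.12)⁴ = 11.36.
F_Y/F_X = (L_Y/L_X)/(d_Y/d_X)² = 11.36 / (20.0)² = 0.02841.

0.0284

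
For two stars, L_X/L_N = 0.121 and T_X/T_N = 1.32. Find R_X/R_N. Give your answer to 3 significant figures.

0.200

L ∝ R²T⁴ gives R ∝ √L / T², so
R_X/R_N = √(0.121) / (1.32)² = 0.3479 / 1.742 = 0.1996.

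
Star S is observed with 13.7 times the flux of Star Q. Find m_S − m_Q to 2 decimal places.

-2.84

m_S − m_Q = −2.5 log₁₀(F_S/F_Q) = −2.5 log₁₀(13.7) = −2.5 × (1.137) = -2.842.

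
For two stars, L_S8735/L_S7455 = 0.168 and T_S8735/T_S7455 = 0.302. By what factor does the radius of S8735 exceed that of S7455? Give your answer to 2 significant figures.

L ∝ R²T⁴ gives R ∝ √L / T², so
R_S8735/R_S7455 = √(0.168) / (0.302)² = 0.4099 / 0.09120 = 4.494.

4.5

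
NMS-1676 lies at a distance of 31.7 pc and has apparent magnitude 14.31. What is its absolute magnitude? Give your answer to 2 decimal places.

11.80

M = m − 5 log₁₀(d/10 pc) = 14.31 − 5 log₁₀(31.7/10)
  = 14.31 − 5 × 0.501 = 14.31 − 2.51 = 11.80.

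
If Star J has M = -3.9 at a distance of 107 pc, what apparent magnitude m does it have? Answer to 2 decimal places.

1.25

m = M + 5 log₁₀(d/10 pc) = -3.9 + 5 log₁₀(107/10)
  = -3.9 + 5 × 1.029 = -3.9 + 5.15 = 1.25.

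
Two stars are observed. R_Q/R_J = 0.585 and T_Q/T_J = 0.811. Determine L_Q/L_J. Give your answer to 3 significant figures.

0.148

From the Stefan–Boltzmann law, L ∝ R²T⁴, so
L_Q/L_J = (R_Q/R_J)² (T_Q/T_J)⁴ = (0.585)² × (0.811)⁴ = 0.3422 × 0.4326 = 0.1480.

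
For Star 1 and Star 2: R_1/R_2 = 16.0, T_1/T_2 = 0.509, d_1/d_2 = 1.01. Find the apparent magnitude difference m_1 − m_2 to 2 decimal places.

L_1/L_2 = (16.0)²(0.509)⁴ = 17.18.
F_1/F_2 = (L_1/L_2)/(d_1/d_2)² = 17.18/1.020 = 16.84.
m_1 − m_2 = −2.5 log₁₀(16.84) = -3.07.

-3.07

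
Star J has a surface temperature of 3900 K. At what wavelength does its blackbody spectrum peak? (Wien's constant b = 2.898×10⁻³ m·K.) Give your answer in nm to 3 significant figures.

λ_max = b/T = 2.898×10⁻³ / 3900 = 7.43×10^-7 m = 743.1 nm.

743 nm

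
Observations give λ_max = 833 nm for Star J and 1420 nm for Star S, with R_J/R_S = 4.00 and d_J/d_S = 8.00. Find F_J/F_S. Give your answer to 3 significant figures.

Wien's law: T_J/T_S = λ_S/λ_J = 1420/833 = 1.705.
L_J/L_S = (R_J/R_S)²(T_J/T_S)⁴ = (4.00)²(1.705)⁴ = 135.1.
F_J/F_S = (L_J/L_S)/(d_J/d_S)² = 135.1/(8.00)² = 2.111.

2.11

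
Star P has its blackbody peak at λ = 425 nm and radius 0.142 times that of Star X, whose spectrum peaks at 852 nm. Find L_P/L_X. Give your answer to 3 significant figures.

Wien's law gives T ∝ 1/λ_max, so T_P/T_X = λ_X/λ_P = 852/425 = 2.005.
Then L ∝ R²T⁴ gives L_P/L_X = (0.142)² × (2.005)⁴ = 0.02016 × 16.15 = 0.3257.

0.326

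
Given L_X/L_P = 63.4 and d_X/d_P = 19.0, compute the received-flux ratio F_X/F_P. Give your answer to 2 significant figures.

F = L/(4πd²), so F_X/F_P = (L_X/L_P) / (d_X/d_P)²
= 63.4 / (19.0)² = 63.4 / 361.0 = 0.1756.

0.18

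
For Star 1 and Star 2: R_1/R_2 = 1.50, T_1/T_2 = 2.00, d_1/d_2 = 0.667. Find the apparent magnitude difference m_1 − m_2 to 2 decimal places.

L_1/L_2 = (1.50)²(2.00)⁴ = 36.00.
F_1/F_2 = (L_1/L_2)/(d_1/d_2)² = 36.00/0.4449 = 80.92.
m_1 − m_2 = −2.5 log₁₀(80.92) = -4.77.

-4.77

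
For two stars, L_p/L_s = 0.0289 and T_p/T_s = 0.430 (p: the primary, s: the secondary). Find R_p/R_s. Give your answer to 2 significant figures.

0.92

L ∝ R²T⁴ gives R ∝ √L / T², so
R_p/R_s = √(0.0289) / (0.430)² = 0.1700 / 0.1849 = 0.9194.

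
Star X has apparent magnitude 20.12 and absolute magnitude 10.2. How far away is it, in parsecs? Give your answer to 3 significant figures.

m − M = 5 log₁₀(d/10 pc)
20.12 − (10.2) = 9.92 = 5 log₁₀(d/10)
d = 10 × 10^(9.92/5) = 10 × 10^1.984 = 963.8 pc.

964 pc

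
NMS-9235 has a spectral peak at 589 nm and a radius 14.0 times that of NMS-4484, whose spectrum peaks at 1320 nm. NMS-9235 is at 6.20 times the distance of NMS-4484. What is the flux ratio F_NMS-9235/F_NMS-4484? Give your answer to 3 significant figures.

Wien's law: T_NMS-9235/T_NMS-4484 = λ_NMS-4484/λ_NMS-9235 = 1320/589 = 2.241.
L_NMS-9235/L_NMS-4484 = (R_NMS-9235/R_NMS-4484)²(T_NMS-9235/T_NMS-4484)⁴ = (14.0)²(2.241)⁴ = 4944.
F_NMS-9235/F_NMS-4484 = (L_NMS-9235/L_NMS-4484)/(d_NMS-9235/d_NMS-4484)² = 4944/(6.20)² = 128.6.

129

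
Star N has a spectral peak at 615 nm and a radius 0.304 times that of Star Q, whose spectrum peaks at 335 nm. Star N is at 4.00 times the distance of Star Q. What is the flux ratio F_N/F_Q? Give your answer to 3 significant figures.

Wien's law: T_N/T_Q = λ_Q/λ_N = 335/615 = 0.5447.
L_N/L_Q = (R_N/R_Q)²(T_N/T_Q)⁴ = (0.304)²(0.5447)⁴ = 0.008136.
F_N/F_Q = (L_N/L_Q)/(d_N/d_Q)² = 0.008136/(4.00)² = 5.085×10^-4.

5.09×10^-4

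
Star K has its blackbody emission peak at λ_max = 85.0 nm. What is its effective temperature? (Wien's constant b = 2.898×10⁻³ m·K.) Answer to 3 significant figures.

3.41×10^4 K

T = b/λ_max = 2.898×10⁻³ / (85.0×10⁻⁹) = 3.409×10^4 K.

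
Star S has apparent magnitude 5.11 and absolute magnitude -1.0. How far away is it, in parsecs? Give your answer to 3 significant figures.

167 pc

m − M = 5 log₁₀(d/10 pc)
5.11 − (-1.0) = 6.11 = 5 log₁₀(d/10)
d = 10 × 10^(6.11/5) = 10 × 10^1.222 = 166.7 pc.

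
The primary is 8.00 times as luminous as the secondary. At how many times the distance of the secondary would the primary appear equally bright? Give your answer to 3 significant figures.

Equal flux requires L_p/d_p² = L_s/d_s², so d_p/d_s = √(L_p/L_s)
= √(8.00) = 2.828.

2.83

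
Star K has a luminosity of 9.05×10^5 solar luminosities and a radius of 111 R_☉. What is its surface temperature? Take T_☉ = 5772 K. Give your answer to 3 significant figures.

1.69×10^4 K

T/T_☉ = (L/L_☉)^(1/4) / (R/R_☉)^(1/2)
T = 5772 × (9.05×10^5)^(1/4) / √(111) = 5772 × 30.84 / 10.54 = 1.690×10^4 K.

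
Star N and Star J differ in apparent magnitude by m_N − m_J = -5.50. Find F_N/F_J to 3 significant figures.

F_N/F_J = 10^(−(m_N − m_J)/2.5) = 10^(5.50/2.5) = 10^2.200 = 158.5.

158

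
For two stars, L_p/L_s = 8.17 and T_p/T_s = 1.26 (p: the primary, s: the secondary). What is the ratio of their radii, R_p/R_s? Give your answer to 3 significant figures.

L ∝ R²T⁴ gives R ∝ √L / T², so
R_p/R_s = √(8.17) / (1.26)² = 2.858 / 1.588 = 1.800.

1.80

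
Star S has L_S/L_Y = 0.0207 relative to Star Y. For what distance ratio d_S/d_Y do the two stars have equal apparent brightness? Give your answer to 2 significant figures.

Equal flux requires L_S/d_S² = L_Y/d_Y², so d_S/d_Y = √(L_S/L_Y)
= √(0.0207) = 0.1439.

0.14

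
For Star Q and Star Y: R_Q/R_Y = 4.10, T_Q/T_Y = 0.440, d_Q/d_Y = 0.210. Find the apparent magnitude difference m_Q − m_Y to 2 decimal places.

L_Q/L_Y = (4.10)²(0.440)⁴ = 0.6301.
F_Q/F_Y = (L_Q/L_Y)/(d_Q/d_Y)² = 0.6301/0.04410 = 14.29.
m_Q − m_Y = −2.5 log₁₀(14.29) = -2.89.

-2.89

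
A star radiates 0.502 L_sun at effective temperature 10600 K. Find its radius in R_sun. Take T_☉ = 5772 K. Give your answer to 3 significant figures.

0.210 R_sun

R/R_☉ = √(L/L_☉) / (T/T_☉)² = √(0.502) / (1.836)²
       = 0.7085 / 3.373 = 0.2101.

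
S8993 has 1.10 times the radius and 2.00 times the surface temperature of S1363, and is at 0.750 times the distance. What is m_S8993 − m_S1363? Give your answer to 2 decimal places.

-3.84

L_S8993/L_S1363 = (1.10)²(2.00)⁴ = 19.36.
F_S8993/F_S1363 = (L_S8993/L_S1363)/(d_S8993/d_S1363)² = 19.36/0.5625 = 34.42.
m_S8993 − m_S1363 = −2.5 log₁₀(34.42) = -3.84.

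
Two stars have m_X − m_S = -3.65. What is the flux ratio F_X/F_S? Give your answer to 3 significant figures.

28.8

F_X/F_S = 10^(−(m_X − m_S)/2.5) = 10^(3.65/2.5) = 10^1.460 = 28.84.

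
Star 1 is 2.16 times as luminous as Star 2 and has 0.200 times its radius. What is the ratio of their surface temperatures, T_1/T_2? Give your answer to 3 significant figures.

2.71

L ∝ R²T⁴ gives T ∝ (L/R²)^(1/4), so
T_1/T_2 = (2.16 / 0.200²)^(1/4) = (54.00)^(1/4) = 2.711.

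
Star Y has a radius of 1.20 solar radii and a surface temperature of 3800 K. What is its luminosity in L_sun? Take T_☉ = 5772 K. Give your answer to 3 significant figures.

L/L_☉ = (R/R_☉)² (T/T_☉)⁴ = (1.20)² × (3800/5772)⁴
       = 1.440 × (0.6584)⁴ = 1.440 × 0.1879 = 0.2705.

0.271 L_sun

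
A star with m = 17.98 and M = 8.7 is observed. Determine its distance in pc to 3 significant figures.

718 pc

m − M = 5 log₁₀(d/10 pc)
17.98 − (8.7) = 9.28 = 5 log₁₀(d/10)
d = 10 × 10^(9.28/5) = 10 × 10^1.856 = 717.8 pc.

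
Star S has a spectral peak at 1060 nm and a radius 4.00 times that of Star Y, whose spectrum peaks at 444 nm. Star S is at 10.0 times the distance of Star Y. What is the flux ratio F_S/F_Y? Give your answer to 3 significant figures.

0.00493

Wien's law: T_S/T_Y = λ_Y/λ_S = 444/1060 = 0.4189.
L_S/L_Y = (R_S/R_Y)²(T_S/T_Y)⁴ = (4.00)²(0.4189)⁴ = 0.4925.
F_S/F_Y = (L_S/L_Y)/(d_S/d_Y)² = 0.4925/(10.0)² = 0.004925.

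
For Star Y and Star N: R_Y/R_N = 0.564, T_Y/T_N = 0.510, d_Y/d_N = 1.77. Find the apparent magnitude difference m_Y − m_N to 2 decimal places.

5.41

L_Y/L_N = (0.564)²(0.510)⁴ = 0.02152.
F_Y/F_N = (L_Y/L_N)/(d_Y/d_N)² = 0.02152/3.133 = 0.006869.
m_Y − m_N = −2.5 log₁₀(0.006869) = 5.41.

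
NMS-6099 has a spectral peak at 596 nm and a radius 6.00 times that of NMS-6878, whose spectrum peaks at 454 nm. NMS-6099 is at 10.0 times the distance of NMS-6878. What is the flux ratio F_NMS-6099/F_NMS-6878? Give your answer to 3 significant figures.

Wien's law: T_NMS-6099/T_NMS-6878 = λ_NMS-6878/λ_NMS-6099 = 454/596 = 0.7617.
L_NMS-6099/L_NMS-6878 = (R_NMS-6099/R_NMS-6878)²(T_NMS-6099/T_NMS-6878)⁴ = (6.00)²(0.7617)⁴ = 12.12.
F_NMS-6099/F_NMS-6878 = (L_NMS-6099/L_NMS-6878)/(d_NMS-6099/d_NMS-6878)² = 12.12/(10.0)² = 0.1212.

0.121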